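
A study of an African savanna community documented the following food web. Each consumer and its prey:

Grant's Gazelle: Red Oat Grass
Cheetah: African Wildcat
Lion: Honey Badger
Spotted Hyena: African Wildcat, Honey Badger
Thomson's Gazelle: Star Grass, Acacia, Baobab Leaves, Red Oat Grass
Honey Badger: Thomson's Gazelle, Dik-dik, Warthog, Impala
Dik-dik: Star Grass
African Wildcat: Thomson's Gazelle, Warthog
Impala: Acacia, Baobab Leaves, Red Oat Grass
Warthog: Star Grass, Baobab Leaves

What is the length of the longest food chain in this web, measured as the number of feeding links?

3 links

One longest chain: Acacia → Impala → Honey Badger → Lion.
It has 4 species and 3 links.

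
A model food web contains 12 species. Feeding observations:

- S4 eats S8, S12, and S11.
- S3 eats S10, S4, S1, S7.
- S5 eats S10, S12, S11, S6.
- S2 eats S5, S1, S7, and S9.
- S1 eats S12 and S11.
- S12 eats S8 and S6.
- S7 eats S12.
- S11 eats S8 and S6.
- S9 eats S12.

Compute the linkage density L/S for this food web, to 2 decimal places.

L/S = 1.92

There are L = 23 links among S = 12 species.
L/S = 23/12 = 1.9167 ≈ 1.92.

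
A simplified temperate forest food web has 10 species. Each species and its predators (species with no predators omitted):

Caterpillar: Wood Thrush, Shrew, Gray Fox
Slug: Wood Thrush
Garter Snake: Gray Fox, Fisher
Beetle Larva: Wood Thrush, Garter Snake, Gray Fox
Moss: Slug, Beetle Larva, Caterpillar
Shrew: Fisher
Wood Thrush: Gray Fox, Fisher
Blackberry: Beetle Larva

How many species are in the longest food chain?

4 species

One longest chain: Moss → Slug → Wood Thrush → Gray Fox.
It has 4 species and 3 links.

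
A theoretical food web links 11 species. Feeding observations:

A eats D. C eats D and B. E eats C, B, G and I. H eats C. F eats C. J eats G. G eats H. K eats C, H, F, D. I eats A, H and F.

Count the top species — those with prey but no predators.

3

Top species (has prey, but nothing eats it): K, E, J.
Count: 3.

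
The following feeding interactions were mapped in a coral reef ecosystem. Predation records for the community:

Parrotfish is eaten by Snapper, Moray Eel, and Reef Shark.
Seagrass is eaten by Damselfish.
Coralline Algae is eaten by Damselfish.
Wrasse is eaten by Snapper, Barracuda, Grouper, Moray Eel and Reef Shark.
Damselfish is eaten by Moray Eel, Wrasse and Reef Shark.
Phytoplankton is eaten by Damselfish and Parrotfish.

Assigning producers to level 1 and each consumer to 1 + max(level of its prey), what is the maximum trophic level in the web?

Producers (level 1): Seagrass, Coralline Algae, Phytoplankton.
Seagrass → Damselfish → Wrasse → Snapper gives Snapper level 4.
No species has a prey at level 4, so no species reaches level 5.

4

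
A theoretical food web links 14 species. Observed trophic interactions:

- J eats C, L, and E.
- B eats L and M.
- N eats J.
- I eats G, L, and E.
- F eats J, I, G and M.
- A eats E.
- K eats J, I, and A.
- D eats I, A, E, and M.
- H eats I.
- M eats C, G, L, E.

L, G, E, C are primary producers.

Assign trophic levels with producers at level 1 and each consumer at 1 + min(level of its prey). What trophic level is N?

L is a producer → level 1.
J eats L → level 2.
N eats J → level 3.
No prey of N is below level 2, so 3 is the minimum.

Trophic level 3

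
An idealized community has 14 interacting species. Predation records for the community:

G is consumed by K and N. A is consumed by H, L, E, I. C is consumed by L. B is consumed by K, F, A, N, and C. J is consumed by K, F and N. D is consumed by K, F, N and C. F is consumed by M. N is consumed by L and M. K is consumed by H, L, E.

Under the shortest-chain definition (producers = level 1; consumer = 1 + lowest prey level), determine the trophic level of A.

Trophic level 2

B is a producer → level 1.
A eats B → level 2.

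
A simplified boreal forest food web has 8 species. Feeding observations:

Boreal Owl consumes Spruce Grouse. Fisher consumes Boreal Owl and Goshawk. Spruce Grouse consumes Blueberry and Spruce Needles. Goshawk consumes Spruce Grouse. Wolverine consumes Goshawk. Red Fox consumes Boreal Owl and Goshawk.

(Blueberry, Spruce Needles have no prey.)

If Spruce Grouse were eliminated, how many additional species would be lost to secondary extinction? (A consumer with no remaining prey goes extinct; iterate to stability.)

Remove Spruce Grouse.
Round 1: Goshawk (all prey gone), Boreal Owl (all prey gone) → extinct.
Round 2: Fisher (all prey gone), Red Fox (all prey gone), Wolverine (all prey gone) → extinct.
No further losses. Total secondary extinctions: 5.

5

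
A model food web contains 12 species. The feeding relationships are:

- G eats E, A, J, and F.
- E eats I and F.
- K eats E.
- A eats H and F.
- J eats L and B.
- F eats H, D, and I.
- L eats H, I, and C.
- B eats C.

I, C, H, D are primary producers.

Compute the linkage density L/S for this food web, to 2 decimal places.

L/S = 1.50

There are L = 18 links among S = 12 species.
L/S = 18/12 = 1.5000 ≈ 1.50.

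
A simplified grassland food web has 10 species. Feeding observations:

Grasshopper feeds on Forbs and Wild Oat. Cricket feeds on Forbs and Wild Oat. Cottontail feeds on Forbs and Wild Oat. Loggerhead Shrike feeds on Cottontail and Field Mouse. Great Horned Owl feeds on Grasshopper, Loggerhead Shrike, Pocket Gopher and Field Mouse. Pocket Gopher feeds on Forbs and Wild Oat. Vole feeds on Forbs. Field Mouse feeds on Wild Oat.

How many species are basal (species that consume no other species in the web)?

Basal species (no prey listed): Wild Oat, Forbs.
Count: 2.

2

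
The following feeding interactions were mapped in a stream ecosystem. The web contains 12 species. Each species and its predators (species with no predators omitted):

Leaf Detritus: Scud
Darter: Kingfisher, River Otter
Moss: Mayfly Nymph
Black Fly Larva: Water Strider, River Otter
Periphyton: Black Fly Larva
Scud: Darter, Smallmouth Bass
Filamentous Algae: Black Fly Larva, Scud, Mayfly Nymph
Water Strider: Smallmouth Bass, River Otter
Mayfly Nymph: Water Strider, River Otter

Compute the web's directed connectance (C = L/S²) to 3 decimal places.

The web has S = 12 species and L = 16 feeding links.
C = L / S² = 16 / 144 = 0.1111 ≈ 0.111.

C = 0.111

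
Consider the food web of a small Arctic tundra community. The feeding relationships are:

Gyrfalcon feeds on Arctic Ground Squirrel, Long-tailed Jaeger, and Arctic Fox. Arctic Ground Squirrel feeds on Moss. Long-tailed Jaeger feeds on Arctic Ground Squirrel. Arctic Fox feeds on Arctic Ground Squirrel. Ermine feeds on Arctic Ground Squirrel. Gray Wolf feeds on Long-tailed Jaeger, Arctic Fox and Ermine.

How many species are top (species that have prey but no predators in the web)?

Top species (has prey, but nothing eats it): Gray Wolf, Gyrfalcon.
Count: 2.

2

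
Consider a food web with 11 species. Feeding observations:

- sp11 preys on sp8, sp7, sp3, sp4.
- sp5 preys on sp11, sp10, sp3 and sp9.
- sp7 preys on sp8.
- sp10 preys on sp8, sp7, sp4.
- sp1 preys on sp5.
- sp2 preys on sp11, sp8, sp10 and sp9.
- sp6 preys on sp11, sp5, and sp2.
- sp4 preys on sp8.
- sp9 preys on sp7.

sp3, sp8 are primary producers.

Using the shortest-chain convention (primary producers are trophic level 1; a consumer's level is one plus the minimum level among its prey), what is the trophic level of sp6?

sp3 is a producer → level 1.
sp5 eats sp3 → level 2.
sp6 eats sp5 → level 3.
No prey of sp6 is below level 2, so 3 is the minimum.

Trophic level 3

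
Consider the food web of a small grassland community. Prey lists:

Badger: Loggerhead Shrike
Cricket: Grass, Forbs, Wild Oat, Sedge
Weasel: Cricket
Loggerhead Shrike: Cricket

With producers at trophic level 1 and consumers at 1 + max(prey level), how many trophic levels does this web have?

Producers (level 1): Grass, Forbs, Wild Oat, Sedge.
Grass → Cricket → Loggerhead Shrike → Badger gives Badger level 4.
No species has a prey at level 4, so no species reaches level 5.

4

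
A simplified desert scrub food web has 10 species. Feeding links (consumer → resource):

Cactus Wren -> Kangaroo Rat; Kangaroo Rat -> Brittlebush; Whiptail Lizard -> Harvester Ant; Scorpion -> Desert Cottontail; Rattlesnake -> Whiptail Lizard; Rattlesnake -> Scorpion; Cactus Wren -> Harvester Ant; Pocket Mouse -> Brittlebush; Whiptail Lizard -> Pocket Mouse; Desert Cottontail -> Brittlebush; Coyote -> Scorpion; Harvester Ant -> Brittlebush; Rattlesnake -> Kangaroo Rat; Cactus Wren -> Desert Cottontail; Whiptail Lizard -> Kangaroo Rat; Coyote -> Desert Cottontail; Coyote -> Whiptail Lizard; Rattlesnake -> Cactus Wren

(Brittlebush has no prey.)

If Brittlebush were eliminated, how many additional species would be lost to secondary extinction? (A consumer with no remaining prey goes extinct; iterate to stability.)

Remove Brittlebush.
Round 1: Kangaroo Rat (all prey gone), Harvester Ant (all prey gone), Pocket Mouse (all prey gone), Desert Cottontail (all prey gone) → extinct.
Round 2: Scorpion (all prey gone), Whiptail Lizard (all prey gone), Cactus Wren (all prey gone) → extinct.
Round 3: Coyote (all prey gone), Rattlesnake (all prey gone) → extinct.
No further losses. Total secondary extinctions: 9.

9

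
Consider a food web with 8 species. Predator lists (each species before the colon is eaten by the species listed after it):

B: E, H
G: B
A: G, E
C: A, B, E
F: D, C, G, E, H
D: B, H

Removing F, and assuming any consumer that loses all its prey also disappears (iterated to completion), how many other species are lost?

Remove F.
Round 1: D (all prey gone), C (all prey gone) → extinct.
Round 2: A (all prey gone) → extinct.
Round 3: G (all prey gone) → extinct.
Round 4: B (all prey gone) → extinct.
Round 5: E (all prey gone), H (all prey gone) → extinct.
No further losses. Total secondary extinctions: 7.

7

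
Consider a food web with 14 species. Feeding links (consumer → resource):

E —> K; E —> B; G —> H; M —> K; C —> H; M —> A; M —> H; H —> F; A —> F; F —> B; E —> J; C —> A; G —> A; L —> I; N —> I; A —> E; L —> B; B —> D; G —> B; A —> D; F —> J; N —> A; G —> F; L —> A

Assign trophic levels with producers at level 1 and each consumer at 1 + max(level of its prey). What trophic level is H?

Trophic level 4

D is a producer → level 1.
B eats D → level 2.
F eats B (level 2); other prey at levels: J 1 → level 3.
H eats F → level 4.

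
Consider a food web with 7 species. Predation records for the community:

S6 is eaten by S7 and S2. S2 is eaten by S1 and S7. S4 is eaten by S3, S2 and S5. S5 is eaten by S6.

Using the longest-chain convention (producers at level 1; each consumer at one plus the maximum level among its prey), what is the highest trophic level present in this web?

5

Producers (level 1): S4.
S4 → S5 → S6 → S2 → S1 gives S1 level 5.
No species has a prey at level 5, so no species reaches level 6.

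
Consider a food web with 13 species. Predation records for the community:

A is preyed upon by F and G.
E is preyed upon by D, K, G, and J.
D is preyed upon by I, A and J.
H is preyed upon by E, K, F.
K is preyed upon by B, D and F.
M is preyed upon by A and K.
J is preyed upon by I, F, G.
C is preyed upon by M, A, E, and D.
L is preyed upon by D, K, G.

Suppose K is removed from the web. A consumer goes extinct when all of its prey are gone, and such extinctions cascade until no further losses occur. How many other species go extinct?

Remove K.
Round 1: B (all prey gone) → extinct.
No further losses. Total secondary extinctions: 1.

1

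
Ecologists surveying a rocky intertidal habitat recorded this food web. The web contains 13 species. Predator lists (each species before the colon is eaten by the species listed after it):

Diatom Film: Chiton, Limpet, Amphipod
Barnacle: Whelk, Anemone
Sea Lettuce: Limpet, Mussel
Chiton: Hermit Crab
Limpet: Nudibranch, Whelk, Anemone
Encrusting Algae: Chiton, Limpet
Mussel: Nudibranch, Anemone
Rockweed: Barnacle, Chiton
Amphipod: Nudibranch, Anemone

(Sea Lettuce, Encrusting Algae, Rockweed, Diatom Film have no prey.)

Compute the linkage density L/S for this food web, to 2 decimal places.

There are L = 19 links among S = 13 species.
L/S = 19/13 = 1.4615 ≈ 1.46.

L/S = 1.46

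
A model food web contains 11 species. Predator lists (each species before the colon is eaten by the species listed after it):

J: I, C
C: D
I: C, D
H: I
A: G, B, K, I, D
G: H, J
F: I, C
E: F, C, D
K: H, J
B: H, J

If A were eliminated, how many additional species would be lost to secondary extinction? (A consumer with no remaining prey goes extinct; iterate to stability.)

5

Remove A.
Round 1: G (all prey gone), B (all prey gone), K (all prey gone) → extinct.
Round 2: H (all prey gone), J (all prey gone) → extinct.
No further losses. Total secondary extinctions: 5.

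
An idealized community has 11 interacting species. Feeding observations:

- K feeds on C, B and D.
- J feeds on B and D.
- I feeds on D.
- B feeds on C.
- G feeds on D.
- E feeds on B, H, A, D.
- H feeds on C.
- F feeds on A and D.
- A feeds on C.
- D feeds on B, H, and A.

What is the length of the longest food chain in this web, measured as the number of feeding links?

3 links

One longest chain: C → A → D → J.
It has 4 species and 3 links.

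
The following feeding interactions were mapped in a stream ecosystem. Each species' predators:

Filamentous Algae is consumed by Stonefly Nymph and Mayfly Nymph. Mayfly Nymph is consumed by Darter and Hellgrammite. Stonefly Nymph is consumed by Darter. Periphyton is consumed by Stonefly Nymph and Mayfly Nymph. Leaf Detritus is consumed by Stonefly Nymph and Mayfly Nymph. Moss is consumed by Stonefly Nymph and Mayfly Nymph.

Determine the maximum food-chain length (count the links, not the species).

One longest chain: Moss → Mayfly Nymph → Hellgrammite.
It has 3 species and 2 links.

2 links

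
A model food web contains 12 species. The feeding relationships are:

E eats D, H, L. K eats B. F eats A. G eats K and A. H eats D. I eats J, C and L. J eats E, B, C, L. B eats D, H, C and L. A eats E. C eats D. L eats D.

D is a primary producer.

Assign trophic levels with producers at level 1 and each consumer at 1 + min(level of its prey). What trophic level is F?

Trophic level 4

D is a producer → level 1.
E eats D → level 2.
A eats E → level 3.
F eats A → level 4.
No prey of F is below level 3, so 4 is the minimum.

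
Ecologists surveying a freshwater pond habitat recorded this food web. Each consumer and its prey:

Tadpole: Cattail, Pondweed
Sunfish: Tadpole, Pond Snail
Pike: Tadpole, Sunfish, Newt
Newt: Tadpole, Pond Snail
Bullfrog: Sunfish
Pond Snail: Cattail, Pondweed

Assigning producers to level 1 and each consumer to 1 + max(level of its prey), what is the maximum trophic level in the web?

Producers (level 1): Cattail, Pondweed.
Cattail → Tadpole → Sunfish → Bullfrog gives Bullfrog level 4.
No species has a prey at level 4, so no species reaches level 5.

4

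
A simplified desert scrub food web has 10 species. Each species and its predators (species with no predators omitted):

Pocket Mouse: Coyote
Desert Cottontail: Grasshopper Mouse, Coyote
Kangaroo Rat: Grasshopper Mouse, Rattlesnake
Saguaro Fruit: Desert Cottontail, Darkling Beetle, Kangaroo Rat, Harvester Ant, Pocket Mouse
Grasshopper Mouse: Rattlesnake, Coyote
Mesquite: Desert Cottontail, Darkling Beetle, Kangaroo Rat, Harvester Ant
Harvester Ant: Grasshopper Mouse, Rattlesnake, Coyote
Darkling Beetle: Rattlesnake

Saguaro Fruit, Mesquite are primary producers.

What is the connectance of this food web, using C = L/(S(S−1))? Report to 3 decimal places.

C = 0.222

The web has S = 10 species and L = 20 feeding links.
C = L / (S(S−1)) = 20 / 90 = 0.2222 ≈ 0.222.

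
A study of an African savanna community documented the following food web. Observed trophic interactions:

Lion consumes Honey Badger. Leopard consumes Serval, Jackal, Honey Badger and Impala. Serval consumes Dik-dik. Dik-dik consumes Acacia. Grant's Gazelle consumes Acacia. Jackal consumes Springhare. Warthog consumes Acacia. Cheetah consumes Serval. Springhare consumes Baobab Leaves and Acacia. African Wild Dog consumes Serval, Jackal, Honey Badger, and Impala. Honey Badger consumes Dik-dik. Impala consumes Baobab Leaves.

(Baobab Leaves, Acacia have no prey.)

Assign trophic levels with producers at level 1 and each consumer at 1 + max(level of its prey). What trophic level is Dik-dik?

Trophic level 2

Acacia is a producer → level 1.
Dik-dik eats Acacia → level 2.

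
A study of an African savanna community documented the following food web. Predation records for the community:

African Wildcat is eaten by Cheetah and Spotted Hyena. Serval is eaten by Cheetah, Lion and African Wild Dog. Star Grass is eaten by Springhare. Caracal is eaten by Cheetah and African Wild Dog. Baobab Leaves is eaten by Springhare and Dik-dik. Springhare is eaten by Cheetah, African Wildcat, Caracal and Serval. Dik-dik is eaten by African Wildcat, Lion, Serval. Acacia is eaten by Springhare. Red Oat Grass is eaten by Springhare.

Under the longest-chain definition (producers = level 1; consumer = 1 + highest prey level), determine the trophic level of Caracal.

Baobab Leaves is a producer → level 1.
Springhare eats Baobab Leaves (level 1); other prey at levels: Acacia 1, Star Grass 1, Red Oat Grass 1 → level 2.
Caracal eats Springhare → level 3.

Trophic level 3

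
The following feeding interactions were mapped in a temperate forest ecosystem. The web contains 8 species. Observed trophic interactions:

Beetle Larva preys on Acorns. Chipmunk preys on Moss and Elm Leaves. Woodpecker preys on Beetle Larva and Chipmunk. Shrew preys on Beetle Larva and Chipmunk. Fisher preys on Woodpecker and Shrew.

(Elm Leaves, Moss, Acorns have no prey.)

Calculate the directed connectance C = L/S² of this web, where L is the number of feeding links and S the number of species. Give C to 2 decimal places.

The web has S = 8 species and L = 9 feeding links.
C = L / S² = 9 / 64 = 0.1406 ≈ 0.14.

C = 0.14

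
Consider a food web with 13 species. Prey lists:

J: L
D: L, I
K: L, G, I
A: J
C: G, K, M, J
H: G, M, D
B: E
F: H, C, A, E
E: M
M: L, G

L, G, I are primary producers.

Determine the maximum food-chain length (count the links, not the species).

One longest chain: L → M → E → B.
It has 4 species and 3 links.

3 links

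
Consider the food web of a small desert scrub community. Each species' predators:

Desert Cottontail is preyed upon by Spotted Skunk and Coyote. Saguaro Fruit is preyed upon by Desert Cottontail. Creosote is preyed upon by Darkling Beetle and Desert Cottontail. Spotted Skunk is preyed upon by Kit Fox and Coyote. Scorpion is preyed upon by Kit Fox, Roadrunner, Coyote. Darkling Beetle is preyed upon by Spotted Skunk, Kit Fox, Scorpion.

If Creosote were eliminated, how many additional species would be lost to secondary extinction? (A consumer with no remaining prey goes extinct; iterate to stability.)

Remove Creosote.
Round 1: Darkling Beetle (all prey gone) → extinct.
Round 2: Scorpion (all prey gone) → extinct.
Round 3: Roadrunner (all prey gone) → extinct.
No further losses. Total secondary extinctions: 3.

3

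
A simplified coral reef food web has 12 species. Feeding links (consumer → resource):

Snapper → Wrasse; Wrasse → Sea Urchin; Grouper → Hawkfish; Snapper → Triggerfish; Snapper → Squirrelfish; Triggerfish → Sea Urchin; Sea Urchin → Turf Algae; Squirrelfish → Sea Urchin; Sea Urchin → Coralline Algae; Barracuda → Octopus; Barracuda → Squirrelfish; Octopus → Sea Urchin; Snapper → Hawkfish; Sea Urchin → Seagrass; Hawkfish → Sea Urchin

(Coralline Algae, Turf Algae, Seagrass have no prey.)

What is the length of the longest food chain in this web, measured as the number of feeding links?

One longest chain: Coralline Algae → Sea Urchin → Hawkfish → Snapper.
It has 4 species and 3 links.

3 links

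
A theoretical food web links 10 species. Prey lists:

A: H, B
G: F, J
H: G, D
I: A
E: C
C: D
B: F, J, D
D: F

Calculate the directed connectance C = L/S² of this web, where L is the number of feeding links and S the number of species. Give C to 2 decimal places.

C = 0.13

The web has S = 10 species and L = 13 feeding links.
C = L / S² = 13 / 100 = 0.1300 ≈ 0.13.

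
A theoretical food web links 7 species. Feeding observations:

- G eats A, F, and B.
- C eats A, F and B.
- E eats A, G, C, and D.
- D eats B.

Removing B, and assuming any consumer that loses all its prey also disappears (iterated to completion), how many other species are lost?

1

Remove B.
Round 1: D (all prey gone) → extinct.
No further losses. Total secondary extinctions: 1.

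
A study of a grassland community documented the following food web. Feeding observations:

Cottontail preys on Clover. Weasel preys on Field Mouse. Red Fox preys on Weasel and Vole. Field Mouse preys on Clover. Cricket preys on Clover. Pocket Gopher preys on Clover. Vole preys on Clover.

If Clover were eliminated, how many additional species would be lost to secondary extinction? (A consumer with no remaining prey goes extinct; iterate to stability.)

7

Remove Clover.
Round 1: Cricket (all prey gone), Field Mouse (all prey gone), Pocket Gopher (all prey gone), Cottontail (all prey gone), Vole (all prey gone) → extinct.
Round 2: Weasel (all prey gone) → extinct.
Round 3: Red Fox (all prey gone) → extinct.
No further losses. Total secondary extinctions: 7.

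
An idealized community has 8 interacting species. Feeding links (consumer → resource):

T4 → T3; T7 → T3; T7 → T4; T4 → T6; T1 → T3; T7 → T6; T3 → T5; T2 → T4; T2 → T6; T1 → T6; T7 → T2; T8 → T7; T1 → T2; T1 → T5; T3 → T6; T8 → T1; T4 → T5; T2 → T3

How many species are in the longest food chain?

6 species

One longest chain: T5 → T3 → T4 → T2 → T7 → T8.
It has 6 species and 5 links.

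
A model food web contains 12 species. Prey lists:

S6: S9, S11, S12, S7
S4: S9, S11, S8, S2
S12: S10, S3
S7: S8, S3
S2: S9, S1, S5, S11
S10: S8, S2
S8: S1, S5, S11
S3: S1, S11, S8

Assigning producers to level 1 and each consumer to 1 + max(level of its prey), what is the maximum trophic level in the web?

5

Producers (level 1): S9, S1, S5, S11.
S1 → S8 → S3 → S12 → S6 gives S6 level 5.
No species has a prey at level 5, so no species reaches level 6.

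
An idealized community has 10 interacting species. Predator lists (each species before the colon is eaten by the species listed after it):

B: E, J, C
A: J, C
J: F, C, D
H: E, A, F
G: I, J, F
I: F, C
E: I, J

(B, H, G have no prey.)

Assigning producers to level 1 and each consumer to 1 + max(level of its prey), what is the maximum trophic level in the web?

4

Producers (level 1): B, H, G.
B → E → I → C gives C level 4.
No species has a prey at level 4, so no species reaches level 5.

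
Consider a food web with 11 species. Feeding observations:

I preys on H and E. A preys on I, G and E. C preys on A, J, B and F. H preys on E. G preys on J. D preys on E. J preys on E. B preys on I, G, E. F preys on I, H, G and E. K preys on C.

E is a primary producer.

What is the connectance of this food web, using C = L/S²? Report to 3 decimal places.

C = 0.174

The web has S = 11 species and L = 21 feeding links.
C = L / S² = 21 / 121 = 0.1736 ≈ 0.174.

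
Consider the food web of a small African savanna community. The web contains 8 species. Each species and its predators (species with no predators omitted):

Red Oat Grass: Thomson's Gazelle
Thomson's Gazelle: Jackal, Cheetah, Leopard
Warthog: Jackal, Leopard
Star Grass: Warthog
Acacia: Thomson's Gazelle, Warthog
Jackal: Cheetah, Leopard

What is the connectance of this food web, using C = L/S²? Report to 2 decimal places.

C = 0.17

The web has S = 8 species and L = 11 feeding links.
C = L / S² = 11 / 64 = 0.1719 ≈ 0.17.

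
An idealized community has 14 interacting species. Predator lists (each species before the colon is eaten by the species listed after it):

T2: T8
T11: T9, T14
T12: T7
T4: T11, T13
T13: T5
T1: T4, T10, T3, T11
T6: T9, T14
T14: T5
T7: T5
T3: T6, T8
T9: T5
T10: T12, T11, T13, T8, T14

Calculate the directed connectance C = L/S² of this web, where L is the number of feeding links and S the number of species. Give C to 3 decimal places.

C = 0.117

The web has S = 14 species and L = 23 feeding links.
C = L / S² = 23 / 196 = 0.1173 ≈ 0.117.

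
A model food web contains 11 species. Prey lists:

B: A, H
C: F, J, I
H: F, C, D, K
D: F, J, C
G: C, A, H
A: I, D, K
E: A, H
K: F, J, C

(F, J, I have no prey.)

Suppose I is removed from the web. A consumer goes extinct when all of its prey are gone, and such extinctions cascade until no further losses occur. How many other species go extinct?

Remove I.
Every predator of it retains at least one other prey: C still has F, J; A still has D, K.
No consumer loses all prey, so no secondary extinctions occur.

0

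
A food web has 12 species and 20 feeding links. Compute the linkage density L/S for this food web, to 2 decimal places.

L/S = 1.67

There are L = 20 links among S = 12 species.
L/S = 20/12 = 1.6667 ≈ 1.67.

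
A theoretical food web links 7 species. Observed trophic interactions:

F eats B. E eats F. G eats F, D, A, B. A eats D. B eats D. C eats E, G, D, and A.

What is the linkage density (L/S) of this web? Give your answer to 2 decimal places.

L/S = 1.71

There are L = 12 links among S = 7 species.
L/S = 12/7 = 1.7143 ≈ 1.71.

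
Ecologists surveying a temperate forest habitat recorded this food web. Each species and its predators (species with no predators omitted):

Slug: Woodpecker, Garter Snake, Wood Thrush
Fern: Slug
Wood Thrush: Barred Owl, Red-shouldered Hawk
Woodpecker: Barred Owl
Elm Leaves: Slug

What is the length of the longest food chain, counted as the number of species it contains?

One longest chain: Fern → Slug → Woodpecker → Barred Owl.
It has 4 species and 3 links.

4 species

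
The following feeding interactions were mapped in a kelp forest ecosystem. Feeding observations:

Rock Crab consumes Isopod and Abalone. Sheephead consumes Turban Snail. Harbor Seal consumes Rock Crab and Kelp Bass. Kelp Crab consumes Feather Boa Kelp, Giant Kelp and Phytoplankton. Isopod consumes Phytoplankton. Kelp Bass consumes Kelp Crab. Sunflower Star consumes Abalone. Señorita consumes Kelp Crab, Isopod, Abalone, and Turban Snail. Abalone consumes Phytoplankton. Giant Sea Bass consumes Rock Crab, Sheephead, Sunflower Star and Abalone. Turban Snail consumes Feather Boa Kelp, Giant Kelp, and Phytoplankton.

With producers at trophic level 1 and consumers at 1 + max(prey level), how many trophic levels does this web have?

Producers (level 1): Giant Kelp, Feather Boa Kelp, Phytoplankton.
Phytoplankton → Abalone → Sunflower Star → Giant Sea Bass gives Giant Sea Bass level 4.
No species has a prey at level 4, so no species reaches level 5.

4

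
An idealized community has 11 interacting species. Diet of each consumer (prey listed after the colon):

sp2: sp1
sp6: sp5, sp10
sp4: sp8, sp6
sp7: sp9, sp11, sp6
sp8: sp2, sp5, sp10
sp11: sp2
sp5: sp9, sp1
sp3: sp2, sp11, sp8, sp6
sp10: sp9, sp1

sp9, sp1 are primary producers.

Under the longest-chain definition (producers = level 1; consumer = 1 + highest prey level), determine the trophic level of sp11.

Trophic level 3

sp1 is a producer → level 1.
sp2 eats sp1 → level 2.
sp11 eats sp2 → level 3.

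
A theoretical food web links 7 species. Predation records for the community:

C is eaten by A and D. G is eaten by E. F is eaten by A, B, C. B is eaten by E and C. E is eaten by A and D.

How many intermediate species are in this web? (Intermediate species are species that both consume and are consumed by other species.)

Intermediate species (has both prey and predators): B, E, C.
Count: 3.

3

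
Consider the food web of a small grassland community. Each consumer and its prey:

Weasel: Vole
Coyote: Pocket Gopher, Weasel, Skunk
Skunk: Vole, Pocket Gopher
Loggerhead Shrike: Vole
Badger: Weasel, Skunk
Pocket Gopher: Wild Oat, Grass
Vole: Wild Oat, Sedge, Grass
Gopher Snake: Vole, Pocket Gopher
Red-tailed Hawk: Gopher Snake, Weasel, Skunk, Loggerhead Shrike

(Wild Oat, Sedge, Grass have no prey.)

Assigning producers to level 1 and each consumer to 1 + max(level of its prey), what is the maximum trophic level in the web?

Producers (level 1): Wild Oat, Sedge, Grass.
Wild Oat → Vole → Weasel → Badger gives Badger level 4.
No species has a prey at level 4, so no species reaches level 5.

4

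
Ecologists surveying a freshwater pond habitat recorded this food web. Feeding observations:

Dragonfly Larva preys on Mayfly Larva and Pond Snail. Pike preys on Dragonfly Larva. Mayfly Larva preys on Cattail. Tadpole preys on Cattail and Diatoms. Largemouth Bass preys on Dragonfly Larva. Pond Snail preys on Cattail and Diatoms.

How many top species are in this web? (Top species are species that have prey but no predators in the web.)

Top species (has prey, but nothing eats it): Tadpole, Pike, Largemouth Bass.
Count: 3.

3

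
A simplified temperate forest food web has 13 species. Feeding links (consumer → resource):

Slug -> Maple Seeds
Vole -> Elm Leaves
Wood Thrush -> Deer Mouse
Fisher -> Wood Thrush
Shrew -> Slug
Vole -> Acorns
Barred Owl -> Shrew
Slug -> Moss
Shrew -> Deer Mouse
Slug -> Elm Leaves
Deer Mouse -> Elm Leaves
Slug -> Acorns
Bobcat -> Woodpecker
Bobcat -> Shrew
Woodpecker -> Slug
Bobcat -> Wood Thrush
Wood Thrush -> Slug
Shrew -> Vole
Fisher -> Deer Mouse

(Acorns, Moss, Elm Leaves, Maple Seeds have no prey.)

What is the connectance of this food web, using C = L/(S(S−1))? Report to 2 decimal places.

C = 0.12

The web has S = 13 species and L = 19 feeding links.
C = L / (S(S−1)) = 19 / 156 = 0.1218 ≈ 0.12.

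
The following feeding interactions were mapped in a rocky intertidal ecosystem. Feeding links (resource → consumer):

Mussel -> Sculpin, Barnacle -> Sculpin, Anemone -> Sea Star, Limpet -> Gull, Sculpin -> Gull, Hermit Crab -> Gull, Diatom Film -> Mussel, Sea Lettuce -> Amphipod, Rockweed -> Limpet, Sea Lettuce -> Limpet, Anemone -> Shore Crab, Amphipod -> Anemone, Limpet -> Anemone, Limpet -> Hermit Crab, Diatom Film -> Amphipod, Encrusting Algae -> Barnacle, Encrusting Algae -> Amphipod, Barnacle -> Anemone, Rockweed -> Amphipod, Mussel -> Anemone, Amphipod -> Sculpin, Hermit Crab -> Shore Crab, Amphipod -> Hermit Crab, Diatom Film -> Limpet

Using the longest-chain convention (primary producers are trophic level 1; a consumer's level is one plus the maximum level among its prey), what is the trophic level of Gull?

Trophic level 4

Diatom Film is a producer → level 1.
Mussel eats Diatom Film → level 2.
Sculpin eats Mussel (level 2); other prey at levels: Barnacle 2, Amphipod 2 → level 3.
Gull eats Sculpin (level 3); other prey at levels: Limpet 2, Hermit Crab 3 → level 4.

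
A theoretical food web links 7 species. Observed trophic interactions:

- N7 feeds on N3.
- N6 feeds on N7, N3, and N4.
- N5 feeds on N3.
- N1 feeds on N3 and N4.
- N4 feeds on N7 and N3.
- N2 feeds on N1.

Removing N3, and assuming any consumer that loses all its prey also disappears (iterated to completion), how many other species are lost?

Remove N3.
Round 1: N7 (all prey gone), N5 (all prey gone) → extinct.
Round 2: N4 (all prey gone) → extinct.
Round 3: N6 (all prey gone), N1 (all prey gone) → extinct.
Round 4: N2 (all prey gone) → extinct.
No further losses. Total secondary extinctions: 6.

6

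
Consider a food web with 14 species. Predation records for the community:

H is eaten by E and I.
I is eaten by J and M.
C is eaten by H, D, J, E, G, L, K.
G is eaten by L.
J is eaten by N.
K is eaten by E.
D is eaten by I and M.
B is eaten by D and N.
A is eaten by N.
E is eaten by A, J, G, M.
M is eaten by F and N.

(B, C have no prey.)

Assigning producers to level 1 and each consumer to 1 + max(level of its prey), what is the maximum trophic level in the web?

Producers (level 1): B, C.
C → H → I → M → F gives F level 5.
No species has a prey at level 5, so no species reaches level 6.

5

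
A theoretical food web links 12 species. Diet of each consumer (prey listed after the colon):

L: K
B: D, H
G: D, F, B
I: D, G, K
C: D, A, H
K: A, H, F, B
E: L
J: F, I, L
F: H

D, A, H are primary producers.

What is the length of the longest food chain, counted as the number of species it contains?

One longest chain: H → F → K → L → E.
It has 5 species and 4 links.

5 species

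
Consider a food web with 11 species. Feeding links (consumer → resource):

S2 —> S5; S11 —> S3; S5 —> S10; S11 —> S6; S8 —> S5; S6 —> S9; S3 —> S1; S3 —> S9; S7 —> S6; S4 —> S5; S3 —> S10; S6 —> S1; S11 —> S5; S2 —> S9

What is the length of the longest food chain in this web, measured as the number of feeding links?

One longest chain: S10 → S5 → S2.
It has 3 species and 2 links.

2 links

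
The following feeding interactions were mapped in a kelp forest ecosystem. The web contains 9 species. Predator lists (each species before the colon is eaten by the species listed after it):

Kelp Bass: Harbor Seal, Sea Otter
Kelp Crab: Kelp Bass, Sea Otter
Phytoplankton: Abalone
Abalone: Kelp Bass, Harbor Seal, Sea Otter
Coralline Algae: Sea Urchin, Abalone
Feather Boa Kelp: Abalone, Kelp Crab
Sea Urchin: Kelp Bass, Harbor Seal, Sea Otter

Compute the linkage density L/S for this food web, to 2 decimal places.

L/S = 1.67

There are L = 15 links among S = 9 species.
L/S = 15/9 = 1.6667 ≈ 1.67.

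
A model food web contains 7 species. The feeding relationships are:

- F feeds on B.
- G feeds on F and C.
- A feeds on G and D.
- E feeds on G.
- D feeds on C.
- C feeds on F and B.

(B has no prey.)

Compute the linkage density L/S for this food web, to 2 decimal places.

L/S = 1.29

There are L = 9 links among S = 7 species.
L/S = 9/7 = 1.2857 ≈ 1.29.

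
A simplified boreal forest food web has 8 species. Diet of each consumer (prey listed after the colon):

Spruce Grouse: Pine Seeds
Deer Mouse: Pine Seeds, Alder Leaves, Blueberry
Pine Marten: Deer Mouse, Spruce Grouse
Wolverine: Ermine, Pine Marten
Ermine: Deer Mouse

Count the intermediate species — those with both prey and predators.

Intermediate species (has both prey and predators): Deer Mouse, Spruce Grouse, Ermine, Pine Marten.
Count: 4.

4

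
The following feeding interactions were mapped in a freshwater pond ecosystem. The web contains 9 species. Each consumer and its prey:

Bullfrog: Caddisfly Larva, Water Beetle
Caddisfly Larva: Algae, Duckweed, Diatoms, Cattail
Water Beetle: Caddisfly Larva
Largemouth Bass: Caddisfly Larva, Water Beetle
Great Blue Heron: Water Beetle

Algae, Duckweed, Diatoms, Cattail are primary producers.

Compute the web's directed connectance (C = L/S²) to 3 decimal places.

The web has S = 9 species and L = 10 feeding links.
C = L / S² = 10 / 81 = 0.1235 ≈ 0.123.

C = 0.123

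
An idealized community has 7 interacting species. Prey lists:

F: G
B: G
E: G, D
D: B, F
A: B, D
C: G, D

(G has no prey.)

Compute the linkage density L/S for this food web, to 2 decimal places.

There are L = 10 links among S = 7 species.
L/S = 10/7 = 1.4286 ≈ 1.43.

L/S = 1.43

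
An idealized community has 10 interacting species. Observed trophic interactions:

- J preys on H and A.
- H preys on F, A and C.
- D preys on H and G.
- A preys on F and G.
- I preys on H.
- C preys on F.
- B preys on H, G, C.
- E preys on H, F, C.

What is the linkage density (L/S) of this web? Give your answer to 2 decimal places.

L/S = 1.70

There are L = 17 links among S = 10 species.
L/S = 17/10 = 1.7000 ≈ 1.70.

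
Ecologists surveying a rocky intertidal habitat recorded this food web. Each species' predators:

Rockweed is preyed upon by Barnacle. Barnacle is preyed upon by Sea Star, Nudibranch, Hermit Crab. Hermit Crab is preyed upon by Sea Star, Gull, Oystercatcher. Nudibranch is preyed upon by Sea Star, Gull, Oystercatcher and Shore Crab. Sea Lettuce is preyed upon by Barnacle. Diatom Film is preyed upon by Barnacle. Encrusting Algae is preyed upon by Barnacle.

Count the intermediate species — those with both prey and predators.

Intermediate species (has both prey and predators): Barnacle, Nudibranch, Hermit Crab.
Count: 3.

3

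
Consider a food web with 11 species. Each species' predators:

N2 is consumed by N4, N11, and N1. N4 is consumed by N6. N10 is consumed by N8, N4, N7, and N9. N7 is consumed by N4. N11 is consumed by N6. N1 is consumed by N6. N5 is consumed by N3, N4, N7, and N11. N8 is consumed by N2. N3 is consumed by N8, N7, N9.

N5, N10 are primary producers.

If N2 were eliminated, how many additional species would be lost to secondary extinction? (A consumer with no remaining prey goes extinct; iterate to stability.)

Remove N2.
Round 1: N1 (all prey gone) → extinct.
No further losses. Total secondary extinctions: 1.

1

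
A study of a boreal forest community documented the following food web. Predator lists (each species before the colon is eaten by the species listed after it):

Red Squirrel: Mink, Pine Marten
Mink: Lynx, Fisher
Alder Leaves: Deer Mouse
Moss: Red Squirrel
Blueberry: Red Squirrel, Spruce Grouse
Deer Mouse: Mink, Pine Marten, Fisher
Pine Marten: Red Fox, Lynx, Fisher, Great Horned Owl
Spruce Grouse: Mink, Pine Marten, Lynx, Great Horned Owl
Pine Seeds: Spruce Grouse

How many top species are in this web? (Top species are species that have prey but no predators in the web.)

Top species (has prey, but nothing eats it): Red Fox, Lynx, Fisher, Great Horned Owl.
Count: 4.

4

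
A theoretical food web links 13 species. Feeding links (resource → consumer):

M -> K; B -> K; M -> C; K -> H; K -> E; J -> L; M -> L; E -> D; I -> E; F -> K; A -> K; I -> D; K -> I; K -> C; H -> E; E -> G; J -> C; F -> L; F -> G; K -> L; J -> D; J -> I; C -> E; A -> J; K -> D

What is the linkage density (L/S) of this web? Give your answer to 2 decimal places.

L/S = 1.92

There are L = 25 links among S = 13 species.
L/S = 25/13 = 1.9231 ≈ 1.92.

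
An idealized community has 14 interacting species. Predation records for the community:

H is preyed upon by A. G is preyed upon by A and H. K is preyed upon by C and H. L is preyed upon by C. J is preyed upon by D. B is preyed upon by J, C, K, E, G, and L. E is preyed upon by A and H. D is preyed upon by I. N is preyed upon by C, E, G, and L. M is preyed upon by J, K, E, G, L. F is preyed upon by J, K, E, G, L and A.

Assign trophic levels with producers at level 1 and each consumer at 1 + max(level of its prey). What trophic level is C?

N is a producer → level 1.
L eats N (level 1); other prey at levels: M 1, F 1, B 1 → level 2.
C eats L (level 2); other prey at levels: N 1, B 1, K 2 → level 3.

Trophic level 3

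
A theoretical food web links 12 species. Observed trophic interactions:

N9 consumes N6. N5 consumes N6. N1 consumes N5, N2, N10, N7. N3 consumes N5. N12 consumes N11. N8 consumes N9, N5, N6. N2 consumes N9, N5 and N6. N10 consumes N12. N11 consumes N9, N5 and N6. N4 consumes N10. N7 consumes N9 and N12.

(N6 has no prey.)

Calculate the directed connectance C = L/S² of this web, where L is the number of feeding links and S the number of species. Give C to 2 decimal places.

C = 0.15

The web has S = 12 species and L = 21 feeding links.
C = L / S² = 21 / 144 = 0.1458 ≈ 0.15.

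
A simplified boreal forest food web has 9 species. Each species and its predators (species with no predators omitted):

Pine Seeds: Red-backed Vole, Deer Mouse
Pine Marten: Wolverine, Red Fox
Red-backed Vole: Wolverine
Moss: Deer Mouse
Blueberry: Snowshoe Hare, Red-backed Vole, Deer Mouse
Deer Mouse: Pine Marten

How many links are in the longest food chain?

3 links

One longest chain: Pine Seeds → Deer Mouse → Pine Marten → Wolverine.
It has 4 species and 3 links.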